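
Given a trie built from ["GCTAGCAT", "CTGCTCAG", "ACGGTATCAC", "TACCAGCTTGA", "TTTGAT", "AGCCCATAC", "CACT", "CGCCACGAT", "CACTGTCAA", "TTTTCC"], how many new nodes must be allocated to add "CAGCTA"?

Walking "CAGCTA" from the root, the first 2 characters ("CA") follow existing edges; "G" is the first miss.
New nodes needed: |"CAGCTA"| − 2 = 6 − 2 = 4.

4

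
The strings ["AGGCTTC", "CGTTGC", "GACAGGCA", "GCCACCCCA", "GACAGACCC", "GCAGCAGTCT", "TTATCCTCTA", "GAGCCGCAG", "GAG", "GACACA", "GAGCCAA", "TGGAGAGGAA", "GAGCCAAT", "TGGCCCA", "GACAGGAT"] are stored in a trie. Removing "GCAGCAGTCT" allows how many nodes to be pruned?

8

Walk "GCAGCAGTCT" from the leaf back toward the root, removing each node that no remaining word uses.
The suffix "AGCAGTCT" (8 nodes) is used only by "GCAGCAGTCT"; the node for "GC" still has the child "C", so pruning stops there.
Nodes removed: 8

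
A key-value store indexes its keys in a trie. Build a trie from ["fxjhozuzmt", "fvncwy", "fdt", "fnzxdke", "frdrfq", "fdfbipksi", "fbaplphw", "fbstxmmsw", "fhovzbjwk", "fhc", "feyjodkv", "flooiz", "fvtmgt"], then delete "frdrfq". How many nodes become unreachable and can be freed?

5

A node on "frdrfq"'s path can go only if nothing else ends at it or branches off below it.
The suffix "rdrfq" (5 nodes) is used only by "frdrfq"; the node for "f" still has the child "x", so pruning stops there.
Nodes removed: 5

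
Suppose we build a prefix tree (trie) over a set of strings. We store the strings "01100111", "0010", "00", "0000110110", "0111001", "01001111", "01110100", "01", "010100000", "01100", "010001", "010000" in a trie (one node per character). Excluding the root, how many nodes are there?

41

Count nodes per top-level branch (shared prefixes stored once):
  '0'-branch (00, 0000110110, 0010, 01, 010000, 010001, 01001111, 010100000, 01100, 01100111, 0111001, 01110100): 41 nodes
Sum: 41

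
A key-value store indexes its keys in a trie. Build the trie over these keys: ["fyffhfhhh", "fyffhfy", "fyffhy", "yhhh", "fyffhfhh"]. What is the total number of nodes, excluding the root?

Insert word by word; a character creates a node only if that edge doesn't already exist:
  "fyffhfhhh" → 9 new (f, y, f, f, h, f, h, h, h)
  "fyffhfy" → prefix "fyffhf" already present; 1 new (y)
  "fyffhy" → prefix "fyffh" already present; 1 new (y)
  "yhhh" → 4 new (y, h, h, h)
  "fyffhfhh" → prefix "fyffhfhh" already present; 0 new (none)
Total nodes = 9 + 1 + 1 + 4 + 0 = 15

15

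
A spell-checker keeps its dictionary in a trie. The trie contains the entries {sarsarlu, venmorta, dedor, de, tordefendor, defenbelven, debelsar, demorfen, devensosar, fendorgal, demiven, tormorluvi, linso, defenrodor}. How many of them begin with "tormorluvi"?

Walk to "tormorluvi"; the words in its subtree are exactly those with that prefix.
Words under "tormorluvi": tormorluvi
Count: 1

1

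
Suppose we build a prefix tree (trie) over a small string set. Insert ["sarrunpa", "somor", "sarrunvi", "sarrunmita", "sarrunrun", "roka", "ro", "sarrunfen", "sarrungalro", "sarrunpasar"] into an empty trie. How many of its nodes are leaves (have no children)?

A leaf is a node with no children — equivalently, the end of a word that is not a proper prefix of any other stored word.
Those words: "roka", "sarrunfen", "sarrungalro", "sarrunmita", "sarrunpasar", "sarrunrun", "sarrunvi", "somor"
Leaf count: 8

8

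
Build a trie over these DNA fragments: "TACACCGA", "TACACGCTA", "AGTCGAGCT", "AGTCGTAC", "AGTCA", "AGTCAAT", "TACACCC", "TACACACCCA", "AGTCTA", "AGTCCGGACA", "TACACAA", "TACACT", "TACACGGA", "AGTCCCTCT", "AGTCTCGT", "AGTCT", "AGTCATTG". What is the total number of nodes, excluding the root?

Trace insertions, counting only characters that open a new branch:
  "TACACCGA" → 8 new (T, A, C, A, C, C, G, A)
  "TACACGCTA" → prefix "TACAC" already present; 4 new (G, C, T, A)
  "AGTCGAGCT" → 9 new (A, G, T, C, G, A, G, C, T)
  "AGTCGTAC" → prefix "AGTCG" already present; 3 new (T, A, C)
  "AGTCA" → prefix "AGTC" already present; 1 new (A)
  "AGTCAAT" → prefix "AGTCA" already present; 2 new (A, T)
  "TACACCC" → prefix "TACACC" already present; 1 new (C)
  "TACACACCCA" → prefix "TACAC" already present; 5 new (A, C, C, C, A)
  "AGTCTA" → prefix "AGTC" already present; 2 new (T, A)
  "AGTCCGGACA" → prefix "AGTC" already present; 6 new (C, G, G, A, C, A)
  "TACACAA" → prefix "TACACA" already present; 1 new (A)
  "TACACT" → prefix "TACAC" already present; 1 new (T)
  "TACACGGA" → prefix "TACACG" already present; 2 new (G, A)
  "AGTCCCTCT" → prefix "AGTCC" already present; 4 new (C, T, C, T)
  "AGTCTCGT" → prefix "AGTCT" already present; 3 new (C, G, T)
  "AGTCT" → prefix "AGTCT" already present; 0 new (none)
  "AGTCATTG" → prefix "AGTCA" already present; 3 new (T, T, G)
Total nodes = 8 + 4 + 9 + 3 + 1 + 2 + 1 + 5 + 2 + 6 + 1 + 1 + 2 + 4 + 3 + 0 + 3 = 55

55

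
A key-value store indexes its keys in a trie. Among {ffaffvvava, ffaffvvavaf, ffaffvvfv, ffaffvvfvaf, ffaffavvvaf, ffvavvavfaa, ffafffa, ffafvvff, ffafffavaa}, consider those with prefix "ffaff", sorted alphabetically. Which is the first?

Filter for "ffaff…" and sort: "ffaffavvvaf", "ffafffa", "ffafffavaa", "ffaffvvava", "ffaffvvavaf", "ffaffvvfv", "ffaffvvfvaf"
Position 1: ffaffavvvaf

ffaffavvvaf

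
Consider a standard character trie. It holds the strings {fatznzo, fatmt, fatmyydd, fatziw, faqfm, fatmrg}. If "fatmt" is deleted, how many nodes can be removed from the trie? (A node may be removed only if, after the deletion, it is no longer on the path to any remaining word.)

1

After clearing the end-marker at "fatmt", prune upward until reaching a node still needed by another word.
The suffix "t" (1 node) is used only by "fatmt"; the node for "fatm" still has the child "y", so pruning stops there.
Nodes removed: 1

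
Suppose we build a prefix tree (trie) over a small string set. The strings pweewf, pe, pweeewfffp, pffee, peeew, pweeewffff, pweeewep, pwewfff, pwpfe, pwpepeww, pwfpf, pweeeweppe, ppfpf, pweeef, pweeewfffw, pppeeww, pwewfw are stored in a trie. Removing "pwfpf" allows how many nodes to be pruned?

A node on "pwfpf"'s path can go only if nothing else ends at it or branches off below it.
The suffix "fpf" (3 nodes) is used only by "pwfpf"; the node for "pw" still has the child "e", so pruning stops there.
Nodes removed: 3

3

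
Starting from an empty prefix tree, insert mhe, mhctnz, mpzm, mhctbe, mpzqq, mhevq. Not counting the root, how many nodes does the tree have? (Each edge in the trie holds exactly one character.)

16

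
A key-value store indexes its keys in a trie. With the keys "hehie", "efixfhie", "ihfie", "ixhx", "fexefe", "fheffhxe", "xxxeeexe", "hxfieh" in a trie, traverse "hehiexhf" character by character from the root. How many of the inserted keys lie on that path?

1

Traverse "hehiexhf" character by character; count nodes along the way that are marked as word ends.
Prefixes of the query that are stored words: "hehie"
Count: 1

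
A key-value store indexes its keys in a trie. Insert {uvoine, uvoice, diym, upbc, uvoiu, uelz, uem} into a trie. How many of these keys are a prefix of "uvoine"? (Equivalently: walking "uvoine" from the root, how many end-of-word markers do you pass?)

Traverse "uvoine" character by character; count nodes along the way that are marked as word ends.
Prefixes of the query that are stored words: "uvoine"
Count: 1

1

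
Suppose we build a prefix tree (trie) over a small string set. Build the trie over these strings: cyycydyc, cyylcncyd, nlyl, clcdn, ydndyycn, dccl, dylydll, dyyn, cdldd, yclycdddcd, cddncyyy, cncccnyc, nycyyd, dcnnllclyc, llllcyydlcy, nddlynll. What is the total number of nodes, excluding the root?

99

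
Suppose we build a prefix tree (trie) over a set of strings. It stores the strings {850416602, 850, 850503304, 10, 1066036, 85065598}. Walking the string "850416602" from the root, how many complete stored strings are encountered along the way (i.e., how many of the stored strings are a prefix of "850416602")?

Check each prefix of "850416602" against the stored set — each match is an end-marker on the path.
Prefixes of the query that are stored words: "850", "850416602"
Count: 2

2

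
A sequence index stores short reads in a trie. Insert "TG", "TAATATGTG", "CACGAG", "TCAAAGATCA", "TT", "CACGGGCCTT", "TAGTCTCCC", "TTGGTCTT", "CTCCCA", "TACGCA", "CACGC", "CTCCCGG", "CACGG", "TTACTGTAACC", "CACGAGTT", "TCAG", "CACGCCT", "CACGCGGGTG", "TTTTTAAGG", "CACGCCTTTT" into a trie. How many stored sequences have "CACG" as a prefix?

Filter for entries beginning with "CACG":
Matches: "CACGAG", "CACGAGTT", "CACGC", "CACGCCT", "CACGCCTTTT", "CACGCGGGTG", "CACGG", "CACGGGCCTT"
Count: 8

8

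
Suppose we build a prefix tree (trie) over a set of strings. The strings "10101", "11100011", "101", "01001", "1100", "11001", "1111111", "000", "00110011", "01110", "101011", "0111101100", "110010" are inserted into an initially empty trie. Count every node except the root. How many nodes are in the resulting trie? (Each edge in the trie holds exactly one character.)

43

Count nodes per top-level branch (shared prefixes stored once):
  '0'-branch (000, 00110011, 01001, 01110, 0111101100): 22 nodes
  '1'-branch (101, 10101, 101011, 1100, 11001, 110010, 11100011, 1111111): 21 nodes
Sum: 43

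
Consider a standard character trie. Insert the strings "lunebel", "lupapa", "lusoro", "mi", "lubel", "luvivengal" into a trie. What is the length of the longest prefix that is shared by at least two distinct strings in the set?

2

Equivalently: take the maximum, over all pairs, of their longest common prefix length.
e.g. "lubel" and "lunebel" share the prefix "lu" of length 2; no pair shares a longer one.
Longest shared-prefix length: 2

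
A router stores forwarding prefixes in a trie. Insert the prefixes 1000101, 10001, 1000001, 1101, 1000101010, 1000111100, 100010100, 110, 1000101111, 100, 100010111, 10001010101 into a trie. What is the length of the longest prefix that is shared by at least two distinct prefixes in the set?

10

Look for the deepest trie node that still has at least two words in its subtree.
e.g. "1000101010" and "10001010101" share the prefix "1000101010" of length 10; no pair shares a longer one.
Longest shared-prefix length: 10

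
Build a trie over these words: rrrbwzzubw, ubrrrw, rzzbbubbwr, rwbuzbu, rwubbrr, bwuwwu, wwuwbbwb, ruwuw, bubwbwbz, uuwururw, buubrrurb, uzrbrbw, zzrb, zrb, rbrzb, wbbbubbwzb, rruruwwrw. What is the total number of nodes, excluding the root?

107

For each word, the new-node count is its length minus the longest prefix already in the trie:
  "rrrbwzzubw" → 10 new (r, r, r, b, w, z, z, u, b, w)
  "ubrrrw" → 6 new (u, b, r, r, r, w)
  "rzzbbubbwr" → prefix "r" already present; 9 new (z, z, b, b, u, b, b, w, r)
  "rwbuzbu" → prefix "r" already present; 6 new (w, b, u, z, b, u)
  "rwubbrr" → prefix "rw" already present; 5 new (u, b, b, r, r)
  "bwuwwu" → 6 new (b, w, u, w, w, u)
  "wwuwbbwb" → 8 new (w, w, u, w, b, b, w, b)
  "ruwuw" → prefix "r" already present; 4 new (u, w, u, w)
  "bubwbwbz" → prefix "b" already present; 7 new (u, b, w, b, w, b, z)
  "uuwururw" → prefix "u" already present; 7 new (u, w, u, r, u, r, w)
  "buubrrurb" → prefix "bu" already present; 7 new (u, b, r, r, u, r, b)
  "uzrbrbw" → prefix "u" already present; 6 new (z, r, b, r, b, w)
  "zzrb" → 4 new (z, z, r, b)
  "zrb" → prefix "z" already present; 2 new (r, b)
  "rbrzb" → prefix "r" already present; 4 new (b, r, z, b)
  "wbbbubbwzb" → prefix "w" already present; 9 new (b, b, b, u, b, b, w, z, b)
  "rruruwwrw" → prefix "rr" already present; 7 new (u, r, u, w, w, r, w)
Total nodes = 10 + 6 + 9 + 6 + 5 + 6 + 8 + 4 + 7 + 7 + 7 + 6 + 4 + 2 + 4 + 9 + 7 = 107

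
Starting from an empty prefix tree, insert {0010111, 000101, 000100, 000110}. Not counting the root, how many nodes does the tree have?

Count nodes per top-level branch (shared prefixes stored once):
  '0'-branch (000100, 000101, 000110, 0010111): 14 nodes
Sum: 14

14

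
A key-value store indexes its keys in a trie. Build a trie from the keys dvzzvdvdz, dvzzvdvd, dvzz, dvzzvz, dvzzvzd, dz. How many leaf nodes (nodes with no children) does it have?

3

A leaf is a node with no children — equivalently, the end of a word that is not a proper prefix of any other stored word.
Those words: "dvzzvdvdz", "dvzzvzd", "dz"
Leaf count: 3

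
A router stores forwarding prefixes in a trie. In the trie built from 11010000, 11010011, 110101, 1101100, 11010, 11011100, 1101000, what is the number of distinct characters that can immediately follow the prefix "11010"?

The children of the "11010" node are the distinct next characters among strings starting with "11010".
Characters that immediately follow "11010" among the stored strings: {0, 1}.
That node has 2 child edges.

2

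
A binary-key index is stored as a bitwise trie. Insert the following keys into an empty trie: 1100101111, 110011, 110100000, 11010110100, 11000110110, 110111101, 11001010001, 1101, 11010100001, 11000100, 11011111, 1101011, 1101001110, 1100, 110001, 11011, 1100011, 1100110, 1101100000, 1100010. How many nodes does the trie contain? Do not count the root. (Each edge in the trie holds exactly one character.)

Trace insertions, counting only characters that open a new branch:
  "1100101111" → 10 new (1, 1, 0, 0, 1, 0, 1, 1, 1, 1)
  "110011" → prefix "11001" already present; 1 new (1)
  "110100000" → prefix "110" already present; 6 new (1, 0, 0, 0, 0, 0)
  "11010110100" → prefix "11010" already present; 6 new (1, 1, 0, 1, 0, 0)
  "11000110110" → prefix "1100" already present; 7 new (0, 1, 1, 0, 1, 1, 0)
  "110111101" → prefix "1101" already present; 5 new (1, 1, 1, 0, 1)
  "11001010001" → prefix "1100101" already present; 4 new (0, 0, 0, 1)
  "1101" → prefix "1101" already present; 0 new (none)
  "11010100001" → prefix "110101" already present; 5 new (0, 0, 0, 0, 1)
  "11000100" → prefix "110001" already present; 2 new (0, 0)
  "11011111" → prefix "1101111" already present; 1 new (1)
  "1101011" → prefix "1101011" already present; 0 new (none)
  "1101001110" → prefix "110100" already present; 4 new (1, 1, 1, 0)
  "1100" → prefix "1100" already present; 0 new (none)
  "110001" → prefix "110001" already present; 0 new (none)
  "11011" → prefix "11011" already present; 0 new (none)
  "1100011" → prefix "1100011" already present; 0 new (none)
  "1100110" → prefix "110011" already present; 1 new (0)
  "1101100000" → prefix "11011" already present; 5 new (0, 0, 0, 0, 0)
  "1100010" → prefix "1100010" already present; 0 new (none)
Total nodes = 10 + 1 + 6 + 6 + 7 + 5 + 4 + 0 + 5 + 2 + 1 + 0 + 4 + 0 + 0 + 0 + 0 + 1 + 5 + 0 = 57

57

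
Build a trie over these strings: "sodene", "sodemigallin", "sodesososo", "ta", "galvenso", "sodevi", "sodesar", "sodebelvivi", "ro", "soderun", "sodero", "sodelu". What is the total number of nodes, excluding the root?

Trace insertions, counting only characters that open a new branch:
  "sodene" → 6 new (s, o, d, e, n, e)
  "sodemigallin" → prefix "sode" already present; 8 new (m, i, g, a, l, l, i, n)
  "sodesososo" → prefix "sode" already present; 6 new (s, o, s, o, s, o)
  "ta" → 2 new (t, a)
  "galvenso" → 8 new (g, a, l, v, e, n, s, o)
  "sodevi" → prefix "sode" already present; 2 new (v, i)
  "sodesar" → prefix "sodes" already present; 2 new (a, r)
  "sodebelvivi" → prefix "sode" already present; 7 new (b, e, l, v, i, v, i)
  "ro" → 2 new (r, o)
  "soderun" → prefix "sode" already present; 3 new (r, u, n)
  "sodero" → prefix "soder" already present; 1 new (o)
  "sodelu" → prefix "sode" already present; 2 new (l, u)
Total nodes = 6 + 8 + 6 + 2 + 8 + 2 + 2 + 7 + 2 + 3 + 1 + 2 = 49

49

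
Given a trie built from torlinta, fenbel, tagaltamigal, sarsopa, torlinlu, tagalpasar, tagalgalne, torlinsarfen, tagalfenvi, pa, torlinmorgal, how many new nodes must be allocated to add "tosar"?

3

The longest prefix of "tosar" already in the trie is "to" (length 2).
So 5 − 2 = 3 new nodes.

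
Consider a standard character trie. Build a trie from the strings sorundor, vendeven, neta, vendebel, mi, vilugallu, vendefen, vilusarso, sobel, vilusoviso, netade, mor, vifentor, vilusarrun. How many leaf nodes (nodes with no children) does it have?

13

A leaf is a node with no children — equivalently, the end of a word that is not a proper prefix of any other stored word.
Those words: "mi", "mor", "netade", "sobel", "sorundor", "vendebel", "vendefen", "vendeven", "vifentor", "vilugallu", "vilusarrun", "vilusarso", "vilusoviso"
Leaf count: 13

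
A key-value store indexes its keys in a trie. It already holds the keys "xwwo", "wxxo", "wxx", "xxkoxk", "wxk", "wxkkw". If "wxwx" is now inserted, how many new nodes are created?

2

"wx" is already a path in the trie; the remaining "wx" must be added.
Each of the 2 remaining characters creates one node.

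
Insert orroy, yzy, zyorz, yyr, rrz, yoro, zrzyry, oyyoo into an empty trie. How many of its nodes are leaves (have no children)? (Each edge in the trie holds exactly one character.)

A leaf is a node with no children — equivalently, the end of a word that is not a proper prefix of any other stored word.
Those words: "orroy", "oyyoo", "rrz", "yoro", "yyr", "yzy", "zrzyry", "zyorz"
Leaf count: 8

8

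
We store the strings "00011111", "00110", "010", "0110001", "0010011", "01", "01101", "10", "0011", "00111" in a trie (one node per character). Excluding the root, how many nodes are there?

For each word, the new-node count is its length minus the longest prefix already in the trie:
  "00011111" → 8 new (0, 0, 0, 1, 1, 1, 1, 1)
  "00110" → prefix "00" already present; 3 new (1, 1, 0)
  "010" → prefix "0" already present; 2 new (1, 0)
  "0110001" → prefix "01" already present; 5 new (1, 0, 0, 0, 1)
  "0010011" → prefix "001" already present; 4 new (0, 0, 1, 1)
  "01" → prefix "01" already present; 0 new (none)
  "01101" → prefix "0110" already present; 1 new (1)
  "10" → 2 new (1, 0)
  "0011" → prefix "0011" already present; 0 new (none)
  "00111" → prefix "0011" already present; 1 new (1)
Total nodes = 8 + 3 + 2 + 5 + 4 + 0 + 1 + 2 + 0 + 1 = 26

26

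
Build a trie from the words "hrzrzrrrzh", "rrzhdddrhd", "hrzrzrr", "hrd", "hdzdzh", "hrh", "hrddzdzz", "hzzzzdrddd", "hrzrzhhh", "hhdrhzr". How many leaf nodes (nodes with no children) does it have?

Leaves are exactly the stored words that no other stored word extends.
Those words: "hdzdzh", "hhdrhzr", "hrddzdzz", "hrh", "hrzrzhhh", "hrzrzrrrzh", "hzzzzdrddd", "rrzhdddrhd"
Leaf count: 8

8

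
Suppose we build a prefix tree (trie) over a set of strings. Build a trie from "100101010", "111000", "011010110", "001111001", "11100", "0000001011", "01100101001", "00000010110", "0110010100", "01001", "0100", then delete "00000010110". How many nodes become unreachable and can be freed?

A node on "00000010110"'s path can go only if nothing else ends at it or branches off below it.
The suffix "0" (1 node) is used only by "00000010110"; "0000001011" is itself a stored word, so pruning stops there.
Nodes removed: 1

1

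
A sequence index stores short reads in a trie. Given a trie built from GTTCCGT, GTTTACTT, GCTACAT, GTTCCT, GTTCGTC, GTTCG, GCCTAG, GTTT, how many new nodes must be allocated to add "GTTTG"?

1

Walking "GTTTG" from the root, the first 4 characters ("GTTT") follow existing edges; "G" is the first miss.
So 5 − 4 = 1 new nodes.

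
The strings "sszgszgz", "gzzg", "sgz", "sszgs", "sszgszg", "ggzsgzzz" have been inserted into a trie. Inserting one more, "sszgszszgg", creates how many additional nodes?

4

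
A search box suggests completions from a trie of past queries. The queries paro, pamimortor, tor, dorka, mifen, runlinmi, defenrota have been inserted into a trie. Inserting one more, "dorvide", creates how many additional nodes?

4

Walking "dorvide" from the root, the first 3 characters ("dor") follow existing edges; "v" is the first miss.
Each of the 4 remaining characters creates one node.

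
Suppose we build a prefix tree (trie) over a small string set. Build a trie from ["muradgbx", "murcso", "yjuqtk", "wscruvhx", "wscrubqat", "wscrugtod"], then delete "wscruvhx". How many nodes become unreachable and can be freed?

3

After clearing the end-marker at "wscruvhx", prune upward until reaching a node still needed by another word.
The suffix "vhx" (3 nodes) is used only by "wscruvhx"; the node for "wscru" still has the child "b", so pruning stops there.
Nodes removed: 3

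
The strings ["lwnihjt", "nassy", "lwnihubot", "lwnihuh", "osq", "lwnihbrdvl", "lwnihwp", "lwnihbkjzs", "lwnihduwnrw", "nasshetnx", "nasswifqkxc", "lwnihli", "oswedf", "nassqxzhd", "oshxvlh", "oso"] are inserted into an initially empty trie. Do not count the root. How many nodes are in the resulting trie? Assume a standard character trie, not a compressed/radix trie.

66

Count nodes per top-level branch (shared prefixes stored once):
  'l'-branch (lwnihbkjzs, lwnihbrdvl, lwnihduwnrw, lwnihjt, lwnihli, lwnihubot, lwnihuh, lwnihwp): 31 nodes
  'n'-branch (nasshetnx, nassqxzhd, nasswifqkxc, nassy): 22 nodes
  'o'-branch (oshxvlh, oso, osq, oswedf): 13 nodes
Sum: 66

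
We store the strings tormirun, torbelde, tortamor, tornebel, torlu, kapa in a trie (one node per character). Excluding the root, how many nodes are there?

For each word, the new-node count is its length minus the longest prefix already in the trie:
  "tormirun" → 8 new (t, o, r, m, i, r, u, n)
  "torbelde" → prefix "tor" already present; 5 new (b, e, l, d, e)
  "tortamor" → prefix "tor" already present; 5 new (t, a, m, o, r)
  "tornebel" → prefix "tor" already present; 5 new (n, e, b, e, l)
  "torlu" → prefix "tor" already present; 2 new (l, u)
  "kapa" → 4 new (k, a, p, a)
Total nodes = 8 + 5 + 5 + 5 + 2 + 4 = 29

29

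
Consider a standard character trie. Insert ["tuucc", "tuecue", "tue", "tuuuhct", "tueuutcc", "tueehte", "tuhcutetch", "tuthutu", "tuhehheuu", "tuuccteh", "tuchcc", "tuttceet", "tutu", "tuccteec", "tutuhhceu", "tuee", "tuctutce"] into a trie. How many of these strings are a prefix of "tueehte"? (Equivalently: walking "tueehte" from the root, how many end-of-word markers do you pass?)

3

Check each prefix of "tueehte" against the stored set — each match is an end-marker on the path.
Prefixes of the query that are stored words: "tue", "tuee", "tueehte"
Count: 3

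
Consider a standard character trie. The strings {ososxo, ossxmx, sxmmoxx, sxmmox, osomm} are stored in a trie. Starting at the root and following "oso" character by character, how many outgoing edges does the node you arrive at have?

2

Follow the path "oso" to its node, then look at its outgoing edges.
Distinct next characters after "oso": m, s.
That node has 2 child edges.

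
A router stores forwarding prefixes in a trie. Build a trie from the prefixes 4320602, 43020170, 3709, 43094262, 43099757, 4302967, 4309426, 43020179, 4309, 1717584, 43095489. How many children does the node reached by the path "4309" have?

Walk "4309" from the root, arriving at one node.
Distinct next characters after "4309": 4, 5, 9.
That node has 3 child edges.

3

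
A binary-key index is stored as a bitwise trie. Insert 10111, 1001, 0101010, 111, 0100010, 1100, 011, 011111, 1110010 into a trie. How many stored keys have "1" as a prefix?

5

Walk to "1"; the words in its subtree are exactly those with that prefix.
Words under "1": 1001, 10111, 1100, 111, 1110010
Count: 5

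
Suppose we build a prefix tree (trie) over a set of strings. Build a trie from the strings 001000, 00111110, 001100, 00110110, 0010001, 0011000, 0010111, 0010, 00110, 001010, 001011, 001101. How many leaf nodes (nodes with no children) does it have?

A leaf is a node with no children — equivalently, the end of a word that is not a proper prefix of any other stored word.
Those words: "0010001", "001010", "0010111", "0011000", "00110110", "00111110"
Leaf count: 6

6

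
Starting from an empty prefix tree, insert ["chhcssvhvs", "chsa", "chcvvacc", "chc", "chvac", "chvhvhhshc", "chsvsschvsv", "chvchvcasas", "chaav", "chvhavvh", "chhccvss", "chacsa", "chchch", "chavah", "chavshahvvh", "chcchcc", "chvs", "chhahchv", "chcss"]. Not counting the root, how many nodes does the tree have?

83

Count nodes per top-level branch (shared prefixes stored once):
  'c'-branch (chaav, chacsa, chavah, chavshahvvh, chc, chcchcc, chchch, chcss, chcvvacc, chhahchv, chhccvss, chhcssvhvs, chsa, chsvsschvsv, chvac, chvchvcasas, chvhavvh, chvhvhhshc, chvs): 83 nodes
Sum: 83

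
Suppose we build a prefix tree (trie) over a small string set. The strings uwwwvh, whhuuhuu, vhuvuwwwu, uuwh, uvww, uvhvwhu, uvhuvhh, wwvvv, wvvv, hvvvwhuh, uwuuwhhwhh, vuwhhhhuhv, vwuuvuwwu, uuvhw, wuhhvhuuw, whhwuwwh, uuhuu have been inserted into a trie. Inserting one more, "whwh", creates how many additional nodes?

2

"wh" is already a path in the trie; the remaining "wh" must be added.
Each of the 2 remaining characters creates one node.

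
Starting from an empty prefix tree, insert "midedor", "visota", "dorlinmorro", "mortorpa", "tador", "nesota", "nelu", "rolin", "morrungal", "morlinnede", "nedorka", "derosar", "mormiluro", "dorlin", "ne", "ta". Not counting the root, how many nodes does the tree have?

Insert word by word; a character creates a node only if that edge doesn't already exist:
  "midedor" → 7 new (m, i, d, e, d, o, r)
  "visota" → 6 new (v, i, s, o, t, a)
  "dorlinmorro" → 11 new (d, o, r, l, i, n, m, o, r, r, o)
  "mortorpa" → prefix "m" already present; 7 new (o, r, t, o, r, p, a)
  "tador" → 5 new (t, a, d, o, r)
  "nesota" → 6 new (n, e, s, o, t, a)
  "nelu" → prefix "ne" already present; 2 new (l, u)
  "rolin" → 5 new (r, o, l, i, n)
  "morrungal" → prefix "mor" already present; 6 new (r, u, n, g, a, l)
  "morlinnede" → prefix "mor" already present; 7 new (l, i, n, n, e, d, e)
  "nedorka" → prefix "ne" already present; 5 new (d, o, r, k, a)
  "derosar" → prefix "d" already present; 6 new (e, r, o, s, a, r)
  "mormiluro" → prefix "mor" already present; 6 new (m, i, l, u, r, o)
  "dorlin" → prefix "dorlin" already present; 0 new (none)
  "ne" → prefix "ne" already present; 0 new (none)
  "ta" → prefix "ta" already present; 0 new (none)
Total nodes = 7 + 6 + 11 + 7 + 5 + 6 + 2 + 5 + 6 + 7 + 5 + 6 + 6 + 0 + 0 + 0 = 79

79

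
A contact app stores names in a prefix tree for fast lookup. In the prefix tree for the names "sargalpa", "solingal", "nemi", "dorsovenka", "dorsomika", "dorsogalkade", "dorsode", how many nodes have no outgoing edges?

A leaf is a node with no children — equivalently, the end of a word that is not a proper prefix of any other stored word.
Those words: "dorsode", "dorsogalkade", "dorsomika", "dorsovenka", "nemi", "sargalpa", "solingal"
Leaf count: 7

7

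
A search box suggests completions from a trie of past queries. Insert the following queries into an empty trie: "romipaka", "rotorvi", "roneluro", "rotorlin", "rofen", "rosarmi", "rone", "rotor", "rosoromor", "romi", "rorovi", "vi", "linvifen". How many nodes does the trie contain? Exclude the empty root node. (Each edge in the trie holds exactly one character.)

50

For each word, the new-node count is its length minus the longest prefix already in the trie:
  "romipaka" → 8 new (r, o, m, i, p, a, k, a)
  "rotorvi" → prefix "ro" already present; 5 new (t, o, r, v, i)
  "roneluro" → prefix "ro" already present; 6 new (n, e, l, u, r, o)
  "rotorlin" → prefix "rotor" already present; 3 new (l, i, n)
  "rofen" → prefix "ro" already present; 3 new (f, e, n)
  "rosarmi" → prefix "ro" already present; 5 new (s, a, r, m, i)
  "rone" → prefix "rone" already present; 0 new (none)
  "rotor" → prefix "rotor" already present; 0 new (none)
  "rosoromor" → prefix "ros" already present; 6 new (o, r, o, m, o, r)
  "romi" → prefix "romi" already present; 0 new (none)
  "rorovi" → prefix "ro" already present; 4 new (r, o, v, i)
  "vi" → 2 new (v, i)
  "linvifen" → 8 new (l, i, n, v, i, f, e, n)
Total nodes = 8 + 5 + 6 + 3 + 3 + 5 + 0 + 0 + 6 + 0 + 4 + 2 + 8 = 50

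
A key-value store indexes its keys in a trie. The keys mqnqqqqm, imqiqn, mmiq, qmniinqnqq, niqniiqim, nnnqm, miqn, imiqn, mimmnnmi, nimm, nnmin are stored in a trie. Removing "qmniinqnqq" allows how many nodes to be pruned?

10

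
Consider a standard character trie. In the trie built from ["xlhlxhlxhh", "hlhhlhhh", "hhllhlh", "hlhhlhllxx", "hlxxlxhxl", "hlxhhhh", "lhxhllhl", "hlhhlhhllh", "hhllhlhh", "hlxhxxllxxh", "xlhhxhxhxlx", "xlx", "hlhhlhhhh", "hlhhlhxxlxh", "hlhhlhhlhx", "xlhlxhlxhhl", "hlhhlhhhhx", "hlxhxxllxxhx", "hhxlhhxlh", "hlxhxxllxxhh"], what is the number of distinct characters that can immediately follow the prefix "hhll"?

Walk "hhll" from the root, arriving at one node.
Distinct next characters after "hhll": h.
That node has 1 child edge.

1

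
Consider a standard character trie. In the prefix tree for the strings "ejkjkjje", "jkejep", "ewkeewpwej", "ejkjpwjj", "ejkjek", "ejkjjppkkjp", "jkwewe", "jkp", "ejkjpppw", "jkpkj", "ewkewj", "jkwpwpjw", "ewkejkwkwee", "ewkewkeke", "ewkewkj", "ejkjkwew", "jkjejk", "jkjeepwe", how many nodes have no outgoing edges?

17

Leaves are exactly the stored words that no other stored word extends.
Those words: "ejkjek", "ejkjjppkkjp", "ejkjkjje", "ejkjkwew", "ejkjpppw", "ejkjpwjj", "ewkeewpwej", "ewkejkwkwee", "ewkewj", "ewkewkeke", "ewkewkj", "jkejep", "jkjeepwe", "jkjejk", "jkpkj", "jkwewe", "jkwpwpjw"
Leaf count: 17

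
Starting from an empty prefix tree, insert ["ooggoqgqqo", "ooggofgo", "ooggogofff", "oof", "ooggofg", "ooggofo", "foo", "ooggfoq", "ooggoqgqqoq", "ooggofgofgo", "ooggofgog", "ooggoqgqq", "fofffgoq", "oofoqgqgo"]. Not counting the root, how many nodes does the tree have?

43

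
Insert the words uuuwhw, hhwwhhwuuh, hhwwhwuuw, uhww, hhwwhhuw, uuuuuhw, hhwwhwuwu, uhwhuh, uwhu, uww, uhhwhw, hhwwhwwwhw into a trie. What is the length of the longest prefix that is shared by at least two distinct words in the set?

7

Look for the deepest trie node that still has at least two words in its subtree.
e.g. "hhwwhwuuw" and "hhwwhwuwu" share the prefix "hhwwhwu" of length 7; no pair shares a longer one.
Longest shared-prefix length: 7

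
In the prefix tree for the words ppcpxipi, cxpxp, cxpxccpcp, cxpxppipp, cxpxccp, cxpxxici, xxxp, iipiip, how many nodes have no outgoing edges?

6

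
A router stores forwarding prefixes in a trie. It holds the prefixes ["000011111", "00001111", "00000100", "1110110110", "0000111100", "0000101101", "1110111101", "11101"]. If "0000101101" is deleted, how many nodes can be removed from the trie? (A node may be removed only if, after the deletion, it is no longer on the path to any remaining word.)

5

After clearing the end-marker at "0000101101", prune upward until reaching a node still needed by another word.
The suffix "01101" (5 nodes) is used only by "0000101101"; the node for "00001" still has the child "1", so pruning stops there.
Nodes removed: 5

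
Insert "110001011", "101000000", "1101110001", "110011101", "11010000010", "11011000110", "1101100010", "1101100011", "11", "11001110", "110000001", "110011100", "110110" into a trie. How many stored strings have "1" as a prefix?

13

Traverse to the node for "1", then collect every word in that subtree.
Words under "1": 101000000, 11, 110000001, 110001011, 11001110, 110011100, 110011101, 11010000010, 110110, 1101100010, 1101100011, 11011000110, 1101110001
Count: 13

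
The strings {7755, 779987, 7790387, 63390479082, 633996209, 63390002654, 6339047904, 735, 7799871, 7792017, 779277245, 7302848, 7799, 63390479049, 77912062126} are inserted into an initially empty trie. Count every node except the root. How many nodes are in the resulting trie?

61

Insert word by word; a character creates a node only if that edge doesn't already exist:
  "7755" → 4 new (7, 7, 5, 5)
  "779987" → prefix "77" already present; 4 new (9, 9, 8, 7)
  "7790387" → prefix "779" already present; 4 new (0, 3, 8, 7)
  "63390479082" → 11 new (6, 3, 3, 9, 0, 4, 7, 9, 0, 8, 2)
  "633996209" → prefix "6339" already present; 5 new (9, 6, 2, 0, 9)
  "63390002654" → prefix "63390" already present; 6 new (0, 0, 2, 6, 5, 4)
  "6339047904" → prefix "633904790" already present; 1 new (4)
  "735" → prefix "7" already present; 2 new (3, 5)
  "7799871" → prefix "779987" already present; 1 new (1)
  "7792017" → prefix "779" already present; 4 new (2, 0, 1, 7)
  "779277245" → prefix "7792" already present; 5 new (7, 7, 2, 4, 5)
  "7302848" → prefix "73" already present; 5 new (0, 2, 8, 4, 8)
  "7799" → prefix "7799" already present; 0 new (none)
  "63390479049" → prefix "6339047904" already present; 1 new (9)
  "77912062126" → prefix "779" already present; 8 new (1, 2, 0, 6, 2, 1, 2, 6)
Total nodes = 4 + 4 + 4 + 11 + 5 + 6 + 1 + 2 + 1 + 4 + 5 + 5 + 0 + 1 + 8 = 61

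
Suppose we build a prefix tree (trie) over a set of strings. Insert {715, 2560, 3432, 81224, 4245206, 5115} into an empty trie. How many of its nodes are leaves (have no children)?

A leaf is a node with no children — equivalently, the end of a word that is not a proper prefix of any other stored word.
Those words: "2560", "3432", "4245206", "5115", "715", "81224"
Leaf count: 6

6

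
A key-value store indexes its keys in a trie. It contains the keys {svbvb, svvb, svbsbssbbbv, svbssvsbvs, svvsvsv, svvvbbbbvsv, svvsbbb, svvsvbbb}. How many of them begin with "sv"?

Walk to "sv"; the words in its subtree are exactly those with that prefix.
Matches: "svbsbssbbbv", "svbssvsbvs", "svbvb", "svvb", "svvsbbb", "svvsvbbb", "svvsvsv", "svvvbbbbvsv"
Count: 8

8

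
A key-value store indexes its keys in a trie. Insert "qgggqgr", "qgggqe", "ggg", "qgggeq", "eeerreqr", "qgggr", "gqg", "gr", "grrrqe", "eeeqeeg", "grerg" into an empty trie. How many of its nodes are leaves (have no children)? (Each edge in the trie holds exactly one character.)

A leaf is a node with no children — equivalently, the end of a word that is not a proper prefix of any other stored word.
Those words: "eeeqeeg", "eeerreqr", "ggg", "gqg", "grerg", "grrrqe", "qgggeq", "qgggqe", "qgggqgr", "qgggr"
Leaf count: 10

10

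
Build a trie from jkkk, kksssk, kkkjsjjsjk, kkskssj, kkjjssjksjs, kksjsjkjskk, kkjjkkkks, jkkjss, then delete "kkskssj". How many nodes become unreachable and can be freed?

4

A node on "kkskssj"'s path can go only if nothing else ends at it or branches off below it.
The suffix "kssj" (4 nodes) is used only by "kkskssj"; the node for "kks" still has the child "s", so pruning stops there.
Nodes removed: 4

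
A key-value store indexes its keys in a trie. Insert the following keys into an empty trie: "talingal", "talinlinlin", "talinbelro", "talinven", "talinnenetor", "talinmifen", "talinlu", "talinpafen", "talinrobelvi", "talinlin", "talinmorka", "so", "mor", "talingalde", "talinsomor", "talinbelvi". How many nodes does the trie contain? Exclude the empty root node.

Trace insertions, counting only characters that open a new branch:
  "talingal" → 8 new (t, a, l, i, n, g, a, l)
  "talinlinlin" → prefix "talin" already present; 6 new (l, i, n, l, i, n)
  "talinbelro" → prefix "talin" already present; 5 new (b, e, l, r, o)
  "talinven" → prefix "talin" already present; 3 new (v, e, n)
  "talinnenetor" → prefix "talin" already present; 7 new (n, e, n, e, t, o, r)
  "talinmifen" → prefix "talin" already present; 5 new (m, i, f, e, n)
  "talinlu" → prefix "talinl" already present; 1 new (u)
  "talinpafen" → prefix "talin" already present; 5 new (p, a, f, e, n)
  "talinrobelvi" → prefix "talin" already present; 7 new (r, o, b, e, l, v, i)
  "talinlin" → prefix "talinlin" already present; 0 new (none)
  "talinmorka" → prefix "talinm" already present; 4 new (o, r, k, a)
  "so" → 2 new (s, o)
  "mor" → 3 new (m, o, r)
  "talingalde" → prefix "talingal" already present; 2 new (d, e)
  "talinsomor" → prefix "talin" already present; 5 new (s, o, m, o, r)
  "talinbelvi" → prefix "talinbel" already present; 2 new (v, i)
Total nodes = 8 + 6 + 5 + 3 + 7 + 5 + 1 + 5 + 7 + 0 + 4 + 2 + 3 + 2 + 5 + 2 = 65

65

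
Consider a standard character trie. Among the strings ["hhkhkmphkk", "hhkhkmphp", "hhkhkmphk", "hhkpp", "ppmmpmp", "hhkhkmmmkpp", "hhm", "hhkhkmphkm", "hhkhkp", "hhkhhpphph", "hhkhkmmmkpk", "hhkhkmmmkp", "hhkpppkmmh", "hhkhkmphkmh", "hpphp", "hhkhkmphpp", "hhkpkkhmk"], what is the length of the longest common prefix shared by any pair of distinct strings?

10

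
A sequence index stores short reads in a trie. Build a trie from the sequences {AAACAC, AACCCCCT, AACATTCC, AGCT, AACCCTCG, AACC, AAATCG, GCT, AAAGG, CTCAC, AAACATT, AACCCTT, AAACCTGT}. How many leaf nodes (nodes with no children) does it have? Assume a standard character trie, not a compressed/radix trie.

Leaves are exactly the stored words that no other stored word extends.
Those words: "AAACAC", "AAACATT", "AAACCTGT", "AAAGG", "AAATCG", "AACATTCC", "AACCCCCT", "AACCCTCG", "AACCCTT", "AGCT", "CTCAC", "GCT"
Leaf count: 12

12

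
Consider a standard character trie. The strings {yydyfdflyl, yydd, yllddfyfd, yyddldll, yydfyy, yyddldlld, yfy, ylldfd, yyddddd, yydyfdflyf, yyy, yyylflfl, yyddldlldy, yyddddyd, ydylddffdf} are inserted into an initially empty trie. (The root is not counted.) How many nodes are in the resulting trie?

53

Count nodes per top-level branch (shared prefixes stored once):
  'y'-branch (ydylddffdf, yfy, yllddfyfd, ylldfd, yydd, yyddddd, yyddddyd, yyddldll, yyddldlld, yyddldlldy, yydfyy, yydyfdflyf, yydyfdflyl, yyy, yyylflfl): 53 nodes
Sum: 53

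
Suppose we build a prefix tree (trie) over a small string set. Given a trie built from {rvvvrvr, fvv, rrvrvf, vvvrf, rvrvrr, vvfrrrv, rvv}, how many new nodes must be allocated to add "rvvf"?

Walking "rvvf" from the root, the first 3 characters ("rvv") follow existing edges; "f" is the first miss.
Each of the 1 remaining characters creates one node.

1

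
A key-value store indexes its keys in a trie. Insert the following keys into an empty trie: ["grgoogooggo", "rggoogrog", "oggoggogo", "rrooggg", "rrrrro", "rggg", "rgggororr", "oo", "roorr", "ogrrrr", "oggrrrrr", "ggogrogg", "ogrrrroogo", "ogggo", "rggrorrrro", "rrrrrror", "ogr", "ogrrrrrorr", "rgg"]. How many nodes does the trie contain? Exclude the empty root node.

Insert word by word; a character creates a node only if that edge doesn't already exist:
  "grgoogooggo" → 11 new (g, r, g, o, o, g, o, o, g, g, o)
  "rggoogrog" → 9 new (r, g, g, o, o, g, r, o, g)
  "oggoggogo" → 9 new (o, g, g, o, g, g, o, g, o)
  "rrooggg" → prefix "r" already present; 6 new (r, o, o, g, g, g)
  "rrrrro" → prefix "rr" already present; 4 new (r, r, r, o)
  "rggg" → prefix "rgg" already present; 1 new (g)
  "rgggororr" → prefix "rggg" already present; 5 new (o, r, o, r, r)
  "oo" → prefix "o" already present; 1 new (o)
  "roorr" → prefix "r" already present; 4 new (o, o, r, r)
  "ogrrrr" → prefix "og" already present; 4 new (r, r, r, r)
  "oggrrrrr" → prefix "ogg" already present; 5 new (r, r, r, r, r)
  "ggogrogg" → prefix "g" already present; 7 new (g, o, g, r, o, g, g)
  "ogrrrroogo" → prefix "ogrrrr" already present; 4 new (o, o, g, o)
  "ogggo" → prefix "ogg" already present; 2 new (g, o)
  "rggrorrrro" → prefix "rgg" already present; 7 new (r, o, r, r, r, r, o)
  "rrrrrror" → prefix "rrrrr" already present; 3 new (r, o, r)
  "ogr" → prefix "ogr" already present; 0 new (none)
  "ogrrrrrorr" → prefix "ogrrrr" already present; 4 new (r, o, r, r)
  "rgg" → prefix "rgg" already present; 0 new (none)
Total nodes = 11 + 9 + 9 + 6 + 4 + 1 + 5 + 1 + 4 + 4 + 5 + 7 + 4 + 2 + 7 + 3 + 0 + 4 + 0 = 86

86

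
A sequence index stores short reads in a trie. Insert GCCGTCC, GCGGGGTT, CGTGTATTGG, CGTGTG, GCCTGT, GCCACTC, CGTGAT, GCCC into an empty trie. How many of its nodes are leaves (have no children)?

A leaf is a node with no children — equivalently, the end of a word that is not a proper prefix of any other stored word.
Those words: "CGTGAT", "CGTGTATTGG", "CGTGTG", "GCCACTC", "GCCC", "GCCGTCC", "GCCTGT", "GCGGGGTT"
Leaf count: 8

8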